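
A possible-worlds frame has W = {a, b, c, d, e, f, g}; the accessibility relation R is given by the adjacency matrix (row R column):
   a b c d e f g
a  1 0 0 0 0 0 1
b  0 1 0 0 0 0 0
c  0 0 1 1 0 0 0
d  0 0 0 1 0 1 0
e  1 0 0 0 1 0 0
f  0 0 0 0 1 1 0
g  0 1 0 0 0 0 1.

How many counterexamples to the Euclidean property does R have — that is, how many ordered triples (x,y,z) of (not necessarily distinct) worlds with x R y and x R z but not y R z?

6

Enumerating: (a,g,a), (c,d,c), (d,f,d), (e,a,e), (f,e,f), (g,b,g).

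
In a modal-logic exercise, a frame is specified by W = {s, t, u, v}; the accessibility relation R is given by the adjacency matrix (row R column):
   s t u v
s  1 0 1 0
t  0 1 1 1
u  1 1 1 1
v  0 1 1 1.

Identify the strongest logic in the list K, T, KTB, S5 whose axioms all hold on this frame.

Reflexive (axiom T): yes — every world is R-related to itself.
Symmetric (axiom B): yes — every pair in R has its reverse in R.
Euclidean (axiom 5): no — u R s and u R t, but not s R t.
So F validates K, T, KTB; S5 would additionally require R to be Euclidean. The strongest is KTB.

KTB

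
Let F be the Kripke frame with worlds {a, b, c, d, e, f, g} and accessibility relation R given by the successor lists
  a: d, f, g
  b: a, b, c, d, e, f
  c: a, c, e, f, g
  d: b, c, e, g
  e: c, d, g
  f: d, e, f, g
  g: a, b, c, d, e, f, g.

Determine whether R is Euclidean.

Euclidean: no — a R d and a R f, but not d R f.

No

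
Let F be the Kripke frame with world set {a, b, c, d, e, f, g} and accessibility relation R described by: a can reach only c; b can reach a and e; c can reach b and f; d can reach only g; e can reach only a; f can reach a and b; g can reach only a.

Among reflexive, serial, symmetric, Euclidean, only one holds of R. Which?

Reflexive: no — a is not related to itself.
Serial: yes — every world has a successor (e.g. a R c).
Symmetric: no — a R c but not c R a.
Euclidean: no — b R a and b R e, but not a R e.
Only serial holds.

serial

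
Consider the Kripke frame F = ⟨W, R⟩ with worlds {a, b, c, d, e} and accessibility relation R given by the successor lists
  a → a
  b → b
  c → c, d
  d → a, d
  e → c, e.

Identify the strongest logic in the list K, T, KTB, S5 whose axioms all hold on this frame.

T

Reflexive (axiom T): yes — every world is R-related to itself.
Symmetric (axiom B): no — c R d but not d R c.
Euclidean (axiom 5): no — c R d and c R c, but not d R c.
So F validates K, T; KTB would additionally require R to be symmetric. The strongest is T.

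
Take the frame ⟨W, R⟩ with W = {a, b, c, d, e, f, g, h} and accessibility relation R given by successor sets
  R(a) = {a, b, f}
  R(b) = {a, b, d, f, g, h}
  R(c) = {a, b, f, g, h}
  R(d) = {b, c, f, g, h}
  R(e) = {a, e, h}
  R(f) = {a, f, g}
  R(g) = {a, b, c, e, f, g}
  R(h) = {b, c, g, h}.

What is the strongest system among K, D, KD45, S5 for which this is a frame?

Serial (axiom D): yes — every world has a successor (e.g. a R a).
Euclidean (axiom 5): no — a R f and a R b, but not f R b.
Transitive (axiom 4): no — a R b and b R d, but not a R d.
Reflexive (axiom T): no — c is not related to itself.
So F validates K, D; KD45 would additionally require R to be Euclidean and transitive. The strongest is D.

D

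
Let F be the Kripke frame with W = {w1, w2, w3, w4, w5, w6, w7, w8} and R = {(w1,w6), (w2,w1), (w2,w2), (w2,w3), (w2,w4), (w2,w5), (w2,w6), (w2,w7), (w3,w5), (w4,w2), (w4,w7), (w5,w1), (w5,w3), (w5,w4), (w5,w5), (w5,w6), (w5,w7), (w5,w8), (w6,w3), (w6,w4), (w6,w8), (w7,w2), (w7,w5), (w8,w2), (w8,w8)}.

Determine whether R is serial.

Yes

Serial: yes — every world has a successor (e.g. w1 R w6).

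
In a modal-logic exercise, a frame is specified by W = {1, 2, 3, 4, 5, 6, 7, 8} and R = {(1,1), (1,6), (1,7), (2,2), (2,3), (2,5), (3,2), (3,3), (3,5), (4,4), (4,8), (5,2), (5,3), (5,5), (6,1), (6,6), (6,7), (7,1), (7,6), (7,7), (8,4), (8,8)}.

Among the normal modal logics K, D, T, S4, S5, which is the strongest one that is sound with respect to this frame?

S5

Serial (axiom D): yes — every world has a successor (e.g. 1 R 1).
Reflexive (axiom T): yes — every world is R-related to itself.
Transitive (axiom 4): yes — every two-step R-path is closed by a direct edge.
Euclidean (axiom 5): yes — any two successors of a common world are R-related.
So F validates K, D, T, S4, S5. The strongest is S5.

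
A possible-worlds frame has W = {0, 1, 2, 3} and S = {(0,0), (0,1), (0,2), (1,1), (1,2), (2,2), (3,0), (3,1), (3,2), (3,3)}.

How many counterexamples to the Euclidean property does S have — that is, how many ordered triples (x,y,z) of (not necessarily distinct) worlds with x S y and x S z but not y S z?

Enumerating: (0,1,0), (0,2,0), (0,2,1), (1,2,1), (3,0,3), (3,1,0), (3,1,3), (3,2,0), (3,2,1), (3,2,3).

10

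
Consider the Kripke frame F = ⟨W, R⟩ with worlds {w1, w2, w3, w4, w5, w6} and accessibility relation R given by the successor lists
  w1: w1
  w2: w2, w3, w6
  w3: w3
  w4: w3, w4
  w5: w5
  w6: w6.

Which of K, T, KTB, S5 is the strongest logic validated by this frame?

Reflexive (axiom T): yes — every world is R-related to itself.
Symmetric (axiom B): no — w2 R w3 but not w3 R w2.
Euclidean (axiom 5): no — w2 R w3 and w2 R w6, but not w3 R w6.
So F validates K, T; KTB would additionally require R to be symmetric. The strongest is T.

T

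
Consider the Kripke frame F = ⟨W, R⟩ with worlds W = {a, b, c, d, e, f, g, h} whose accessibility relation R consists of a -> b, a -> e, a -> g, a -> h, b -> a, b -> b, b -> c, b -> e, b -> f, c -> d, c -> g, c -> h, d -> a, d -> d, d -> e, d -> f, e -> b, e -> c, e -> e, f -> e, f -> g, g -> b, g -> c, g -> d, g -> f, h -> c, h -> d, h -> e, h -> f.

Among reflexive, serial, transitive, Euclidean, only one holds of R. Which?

serial

Reflexive: no — a is not related to itself.
Serial: yes — every world has a successor (e.g. a R b).
Transitive: no — a R b and b R c, but not a R c.
Euclidean: no — a R b and a R g, but not b R g.
Only serial holds.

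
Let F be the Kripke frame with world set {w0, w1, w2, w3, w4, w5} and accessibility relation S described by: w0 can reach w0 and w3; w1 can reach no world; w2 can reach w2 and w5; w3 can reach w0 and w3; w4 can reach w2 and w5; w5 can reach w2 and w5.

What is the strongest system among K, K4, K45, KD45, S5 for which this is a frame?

K45

Transitive (axiom 4): yes — every two-step S-path is closed by a direct edge.
Euclidean (axiom 5): yes — any two successors of a common world are S-related.
Serial (axiom D): no — w1 has no S-successor.
Reflexive (axiom T): no — w1 is not related to itself.
So F validates K, K4, K45; KD45 would additionally require S to be serial. The strongest is K45.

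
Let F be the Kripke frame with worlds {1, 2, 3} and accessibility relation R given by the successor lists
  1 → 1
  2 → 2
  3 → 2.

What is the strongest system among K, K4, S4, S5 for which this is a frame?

K4

Transitive (axiom 4): yes — every two-step R-path is closed by a direct edge.
Reflexive (axiom T): no — 3 is not related to itself.
Euclidean (axiom 5): yes — any two successors of a common world are R-related.
So F validates K, K4; S4 would additionally require R to be reflexive. The strongest is K4.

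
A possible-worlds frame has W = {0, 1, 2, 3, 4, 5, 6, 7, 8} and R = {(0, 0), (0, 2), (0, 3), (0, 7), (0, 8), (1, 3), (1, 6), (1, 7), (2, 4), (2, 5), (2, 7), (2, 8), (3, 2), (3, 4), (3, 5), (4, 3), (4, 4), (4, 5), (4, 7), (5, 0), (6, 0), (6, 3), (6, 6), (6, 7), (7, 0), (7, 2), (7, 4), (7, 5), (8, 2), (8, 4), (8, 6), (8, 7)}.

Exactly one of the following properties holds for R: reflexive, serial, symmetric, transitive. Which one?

Reflexive: no — 1 is not related to itself.
Serial: yes — every world has a successor (e.g. 0 R 0).
Symmetric: no — 0 R 2 but not 2 R 0.
Transitive: no — 0 R 2 and 2 R 4, but not 0 R 4.
Only serial holds.

serial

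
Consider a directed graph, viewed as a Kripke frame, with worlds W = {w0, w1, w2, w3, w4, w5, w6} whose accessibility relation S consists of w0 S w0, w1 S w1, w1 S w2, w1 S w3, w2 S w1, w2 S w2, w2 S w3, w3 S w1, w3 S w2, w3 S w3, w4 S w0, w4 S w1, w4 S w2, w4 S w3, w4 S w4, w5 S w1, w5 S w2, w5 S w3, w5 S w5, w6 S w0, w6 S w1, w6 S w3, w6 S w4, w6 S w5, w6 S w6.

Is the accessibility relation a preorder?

No

Reflexive: yes — every world is S-related to itself.
Transitive: no — w6 S w1 and w1 S w2, but not w6 S w2.
So S is not a preorder.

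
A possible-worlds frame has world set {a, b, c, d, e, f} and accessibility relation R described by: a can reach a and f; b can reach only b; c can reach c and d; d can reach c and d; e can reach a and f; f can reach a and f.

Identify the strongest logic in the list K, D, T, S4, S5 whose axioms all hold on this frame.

D

Serial (axiom D): yes — every world has a successor (e.g. a R a).
Reflexive (axiom T): no — e is not related to itself.
Transitive (axiom 4): yes — every two-step R-path is closed by a direct edge.
Euclidean (axiom 5): yes — any two successors of a common world are R-related.
So F validates K, D; T would additionally require R to be reflexive. The strongest is D.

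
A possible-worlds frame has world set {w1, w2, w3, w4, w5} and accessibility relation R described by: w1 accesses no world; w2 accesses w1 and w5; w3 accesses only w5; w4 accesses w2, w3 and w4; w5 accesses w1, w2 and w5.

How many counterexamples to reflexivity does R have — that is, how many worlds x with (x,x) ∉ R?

3

Enumerating: w1, w2, w3.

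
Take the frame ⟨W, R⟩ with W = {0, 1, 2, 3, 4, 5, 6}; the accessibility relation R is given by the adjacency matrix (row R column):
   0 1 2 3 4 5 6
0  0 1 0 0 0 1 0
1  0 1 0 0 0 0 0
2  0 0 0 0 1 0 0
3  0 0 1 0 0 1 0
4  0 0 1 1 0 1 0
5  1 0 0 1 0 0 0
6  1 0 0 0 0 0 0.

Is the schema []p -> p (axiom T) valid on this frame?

No

By correspondence theory, T is valid on a frame iff R is reflexive.
Reflexive: no — 0 is not related to itself.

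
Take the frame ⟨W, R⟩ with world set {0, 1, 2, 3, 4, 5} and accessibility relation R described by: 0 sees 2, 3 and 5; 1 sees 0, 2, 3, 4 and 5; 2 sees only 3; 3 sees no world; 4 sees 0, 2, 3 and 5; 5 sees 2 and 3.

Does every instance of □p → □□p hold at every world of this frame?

Yes

By correspondence theory, 4 is valid on a frame iff R is transitive.
Transitive: yes — every two-step R-path is closed by a direct edge.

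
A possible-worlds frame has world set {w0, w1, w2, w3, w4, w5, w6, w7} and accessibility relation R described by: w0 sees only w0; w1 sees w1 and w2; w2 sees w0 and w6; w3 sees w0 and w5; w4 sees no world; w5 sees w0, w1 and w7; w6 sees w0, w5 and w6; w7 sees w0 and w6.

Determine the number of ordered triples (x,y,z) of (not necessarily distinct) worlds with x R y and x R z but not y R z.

Enumerating: (w1,w2,w1), (w1,w2,w2), (w2,w0,w6), (w3,w0,w5), (w3,w5,w5), (w5,w0,w1), (w5,w0,w7), (w5,w1,w0), (w5,w1,w7), (w5,w7,w1), (w5,w7,w7), (w6,w0,w5), (w6,w0,w6), (w6,w5,w5), (w6,w5,w6), (w7,w0,w6).

16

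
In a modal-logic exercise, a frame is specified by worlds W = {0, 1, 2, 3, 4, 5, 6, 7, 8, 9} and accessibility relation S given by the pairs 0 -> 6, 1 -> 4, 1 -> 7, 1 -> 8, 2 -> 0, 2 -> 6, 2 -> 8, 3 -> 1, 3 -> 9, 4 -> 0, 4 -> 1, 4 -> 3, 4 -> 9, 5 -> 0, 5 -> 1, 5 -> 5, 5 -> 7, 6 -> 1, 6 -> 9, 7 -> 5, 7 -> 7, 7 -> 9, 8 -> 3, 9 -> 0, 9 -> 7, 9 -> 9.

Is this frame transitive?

No

Transitive: no — 0 S 6 and 6 S 1, but not 0 S 1.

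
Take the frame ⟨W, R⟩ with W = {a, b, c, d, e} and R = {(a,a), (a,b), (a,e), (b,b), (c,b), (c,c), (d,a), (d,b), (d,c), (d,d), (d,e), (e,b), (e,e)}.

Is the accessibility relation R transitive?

Yes

Transitive: yes — every two-step R-path is closed by a direct edge.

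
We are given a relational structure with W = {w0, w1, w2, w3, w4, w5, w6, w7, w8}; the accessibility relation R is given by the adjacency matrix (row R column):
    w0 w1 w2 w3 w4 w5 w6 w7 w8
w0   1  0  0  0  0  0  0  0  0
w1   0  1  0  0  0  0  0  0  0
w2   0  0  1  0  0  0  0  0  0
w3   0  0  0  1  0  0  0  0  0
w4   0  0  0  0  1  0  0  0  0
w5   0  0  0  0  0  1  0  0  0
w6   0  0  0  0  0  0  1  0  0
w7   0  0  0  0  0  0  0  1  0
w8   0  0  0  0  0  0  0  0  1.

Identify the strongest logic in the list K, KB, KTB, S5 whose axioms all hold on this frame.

S5

Symmetric (axiom B): yes — every pair in R has its reverse in R.
Reflexive (axiom T): yes — every world is R-related to itself.
Euclidean (axiom 5): yes — any two successors of a common world are R-related.
So F validates K, KB, KTB, S5. The strongest is S5.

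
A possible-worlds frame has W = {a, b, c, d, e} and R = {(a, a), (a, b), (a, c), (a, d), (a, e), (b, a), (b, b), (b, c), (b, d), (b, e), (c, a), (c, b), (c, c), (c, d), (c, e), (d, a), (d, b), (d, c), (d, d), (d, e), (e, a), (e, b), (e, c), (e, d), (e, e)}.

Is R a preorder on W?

Yes

Reflexive: yes — every world is R-related to itself.
Transitive: yes — every two-step R-path is closed by a direct edge.
So R is a preorder.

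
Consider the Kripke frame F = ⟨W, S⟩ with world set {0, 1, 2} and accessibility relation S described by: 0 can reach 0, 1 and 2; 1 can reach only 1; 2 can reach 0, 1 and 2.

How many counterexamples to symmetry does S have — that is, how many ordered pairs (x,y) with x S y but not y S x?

2

Enumerating: (0,1), (2,1).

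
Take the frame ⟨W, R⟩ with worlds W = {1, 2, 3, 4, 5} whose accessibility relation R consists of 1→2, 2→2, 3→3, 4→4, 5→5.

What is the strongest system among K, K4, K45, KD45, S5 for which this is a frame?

KD45

Transitive (axiom 4): yes — every two-step R-path is closed by a direct edge.
Euclidean (axiom 5): yes — any two successors of a common world are R-related.
Serial (axiom D): yes — every world has a successor (e.g. 1 R 2).
Reflexive (axiom T): no — 1 is not related to itself.
So F validates K, K4, K45, KD45; S5 would additionally require R to be reflexive. The strongest is KD45.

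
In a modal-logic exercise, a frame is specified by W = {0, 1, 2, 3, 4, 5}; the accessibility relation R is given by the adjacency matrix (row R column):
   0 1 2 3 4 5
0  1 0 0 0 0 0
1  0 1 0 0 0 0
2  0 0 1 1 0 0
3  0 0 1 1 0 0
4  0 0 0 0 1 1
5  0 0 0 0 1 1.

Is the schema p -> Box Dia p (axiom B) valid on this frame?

By correspondence theory, B is valid on a frame iff R is symmetric.
Symmetric: yes — every pair in R has its reverse in R.

Yes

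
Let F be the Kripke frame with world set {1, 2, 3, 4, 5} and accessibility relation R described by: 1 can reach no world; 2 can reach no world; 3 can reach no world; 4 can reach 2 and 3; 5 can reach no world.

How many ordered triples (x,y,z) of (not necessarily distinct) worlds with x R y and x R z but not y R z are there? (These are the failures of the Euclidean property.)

4

Enumerating: (4,2,2), (4,2,3), (4,3,2), (4,3,3).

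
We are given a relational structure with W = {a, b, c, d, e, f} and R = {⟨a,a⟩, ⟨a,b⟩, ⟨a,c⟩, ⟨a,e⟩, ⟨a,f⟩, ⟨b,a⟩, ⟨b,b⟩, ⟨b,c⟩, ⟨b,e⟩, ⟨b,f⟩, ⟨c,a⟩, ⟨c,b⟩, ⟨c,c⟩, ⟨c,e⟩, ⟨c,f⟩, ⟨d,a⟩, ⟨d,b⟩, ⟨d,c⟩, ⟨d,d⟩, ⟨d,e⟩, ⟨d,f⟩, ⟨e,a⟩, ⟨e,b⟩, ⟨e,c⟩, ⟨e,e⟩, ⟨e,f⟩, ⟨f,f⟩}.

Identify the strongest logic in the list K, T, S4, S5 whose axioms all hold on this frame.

S4

Reflexive (axiom T): yes — every world is R-related to itself.
Transitive (axiom 4): yes — every two-step R-path is closed by a direct edge.
Euclidean (axiom 5): no — a R f and a R b, but not f R b.
So F validates K, T, S4; S5 would additionally require R to be Euclidean. The strongest is S4.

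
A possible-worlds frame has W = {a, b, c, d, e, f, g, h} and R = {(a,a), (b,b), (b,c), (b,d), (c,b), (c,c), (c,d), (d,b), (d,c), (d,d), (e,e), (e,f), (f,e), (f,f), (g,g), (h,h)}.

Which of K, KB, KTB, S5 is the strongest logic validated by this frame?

Symmetric (axiom B): yes — every pair in R has its reverse in R.
Reflexive (axiom T): yes — every world is R-related to itself.
Euclidean (axiom 5): yes — any two successors of a common world are R-related.
So F validates K, KB, KTB, S5. The strongest is S5.

S5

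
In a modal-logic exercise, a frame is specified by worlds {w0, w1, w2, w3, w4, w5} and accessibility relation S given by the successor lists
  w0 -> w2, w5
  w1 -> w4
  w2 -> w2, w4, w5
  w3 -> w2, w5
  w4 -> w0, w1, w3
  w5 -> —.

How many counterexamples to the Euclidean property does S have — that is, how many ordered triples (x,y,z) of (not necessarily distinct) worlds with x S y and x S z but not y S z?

Enumerating: (w0,w5,w2), (w0,w5,w5), (w1,w4,w4), (w2,w4,w2), (w2,w4,w4), (w2,w4,w5), (w2,w5,w2), (w2,w5,w4), (w2,w5,w5), (w3,w5,w2), (w3,w5,w5), (w4,w0,w0), … and 8 more.
Total: 20.

20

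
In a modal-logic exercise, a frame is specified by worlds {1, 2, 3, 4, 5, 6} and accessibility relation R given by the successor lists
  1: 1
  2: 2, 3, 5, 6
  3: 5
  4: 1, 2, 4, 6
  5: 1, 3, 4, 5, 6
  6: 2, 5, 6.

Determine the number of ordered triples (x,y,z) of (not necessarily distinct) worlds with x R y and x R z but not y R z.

26

Enumerating: (2,3,2), (2,3,3), (2,3,6), (2,5,2), (2,6,3), (4,1,2), (4,1,4), (4,1,6), (4,2,1), (4,2,4), (4,6,1), (4,6,4), … and 14 more.
Total: 26.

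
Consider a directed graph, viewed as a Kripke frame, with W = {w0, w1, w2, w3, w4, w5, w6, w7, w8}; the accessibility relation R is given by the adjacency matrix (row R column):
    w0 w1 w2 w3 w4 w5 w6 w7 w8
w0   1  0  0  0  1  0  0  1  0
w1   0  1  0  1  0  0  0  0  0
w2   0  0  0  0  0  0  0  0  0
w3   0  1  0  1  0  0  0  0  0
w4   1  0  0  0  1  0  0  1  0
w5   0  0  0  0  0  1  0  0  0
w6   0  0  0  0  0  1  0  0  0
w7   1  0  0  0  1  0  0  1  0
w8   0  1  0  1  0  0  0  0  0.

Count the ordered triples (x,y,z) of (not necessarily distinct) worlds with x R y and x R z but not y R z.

R is Euclidean; there are no such tuples.

0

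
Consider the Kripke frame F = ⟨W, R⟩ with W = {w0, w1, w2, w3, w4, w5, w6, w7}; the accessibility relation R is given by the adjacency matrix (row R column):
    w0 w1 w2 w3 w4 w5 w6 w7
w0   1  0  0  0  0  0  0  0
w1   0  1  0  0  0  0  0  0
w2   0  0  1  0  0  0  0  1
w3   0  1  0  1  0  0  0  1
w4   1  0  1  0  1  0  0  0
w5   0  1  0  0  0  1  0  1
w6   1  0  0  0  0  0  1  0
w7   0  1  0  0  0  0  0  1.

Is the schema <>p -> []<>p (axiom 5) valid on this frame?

Axiom 5 corresponds to the accessibility relation being Euclidean.
Euclidean: no — w3 R w1 and w3 R w7, but not w1 R w7.

No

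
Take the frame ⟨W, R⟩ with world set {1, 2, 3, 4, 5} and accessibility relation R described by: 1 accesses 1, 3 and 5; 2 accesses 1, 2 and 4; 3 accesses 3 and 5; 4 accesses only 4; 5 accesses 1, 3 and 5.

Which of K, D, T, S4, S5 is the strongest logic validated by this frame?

T

Serial (axiom D): yes — every world has a successor (e.g. 1 R 1).
Reflexive (axiom T): yes — every world is R-related to itself.
Transitive (axiom 4): no — 2 R 1 and 1 R 3, but not 2 R 3.
Euclidean (axiom 5): no — 2 R 1 and 2 R 4, but not 1 R 4.
So F validates K, D, T; S4 would additionally require R to be transitive. The strongest is T.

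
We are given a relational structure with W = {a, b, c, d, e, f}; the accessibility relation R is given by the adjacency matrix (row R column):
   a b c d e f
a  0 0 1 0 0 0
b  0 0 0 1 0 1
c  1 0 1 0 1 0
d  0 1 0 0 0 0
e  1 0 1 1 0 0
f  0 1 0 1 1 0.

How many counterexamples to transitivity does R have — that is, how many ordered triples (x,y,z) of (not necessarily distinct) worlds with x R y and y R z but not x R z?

Enumerating: (a,c,a), (a,c,e), (b,d,b), (b,f,b), (b,f,e), (c,e,d), (d,b,d), (d,b,f), (e,c,e), (e,d,b), (f,b,f), (f,e,a), (f,e,c).

13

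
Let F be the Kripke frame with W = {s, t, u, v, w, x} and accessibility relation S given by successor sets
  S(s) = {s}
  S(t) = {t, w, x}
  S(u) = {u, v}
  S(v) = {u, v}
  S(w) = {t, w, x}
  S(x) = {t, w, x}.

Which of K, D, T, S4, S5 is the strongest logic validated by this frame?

Serial (axiom D): yes — every world has a successor (e.g. s S s).
Reflexive (axiom T): yes — every world is S-related to itself.
Transitive (axiom 4): yes — every two-step S-path is closed by a direct edge.
Euclidean (axiom 5): yes — any two successors of a common world are S-related.
So F validates K, D, T, S4, S5. The strongest is S5.

S5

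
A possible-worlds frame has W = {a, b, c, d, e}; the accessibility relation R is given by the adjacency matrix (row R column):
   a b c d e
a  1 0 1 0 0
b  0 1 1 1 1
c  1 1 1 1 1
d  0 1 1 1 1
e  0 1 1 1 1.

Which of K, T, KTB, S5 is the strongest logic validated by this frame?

Reflexive (axiom T): yes — every world is R-related to itself.
Symmetric (axiom B): yes — every pair in R has its reverse in R.
Euclidean (axiom 5): no — c R a and c R b, but not a R b.
So F validates K, T, KTB; S5 would additionally require R to be Euclidean. The strongest is KTB.

KTB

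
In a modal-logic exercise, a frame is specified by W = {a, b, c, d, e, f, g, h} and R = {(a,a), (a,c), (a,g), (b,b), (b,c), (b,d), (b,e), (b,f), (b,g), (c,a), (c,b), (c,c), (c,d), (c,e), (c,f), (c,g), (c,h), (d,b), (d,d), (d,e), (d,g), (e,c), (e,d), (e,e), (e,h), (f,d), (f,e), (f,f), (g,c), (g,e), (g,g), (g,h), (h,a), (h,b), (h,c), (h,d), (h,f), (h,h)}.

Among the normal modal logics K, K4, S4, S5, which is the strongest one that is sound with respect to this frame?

Transitive (axiom 4): no — a R c and c R b, but not a R b.
Reflexive (axiom T): yes — every world is R-related to itself.
Euclidean (axiom 5): no — b R d and b R c, but not d R c.
So F validates K; K4 would additionally require R to be transitive. The strongest is K.

K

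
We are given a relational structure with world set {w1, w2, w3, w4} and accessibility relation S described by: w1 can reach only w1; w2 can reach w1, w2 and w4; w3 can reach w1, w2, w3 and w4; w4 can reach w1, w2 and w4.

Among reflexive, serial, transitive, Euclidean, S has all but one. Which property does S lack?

Reflexive: yes — every world is S-related to itself.
Serial: yes — every world has a successor (e.g. w1 S w1).
Transitive: yes — every two-step S-path is closed by a direct edge.
Euclidean: no — w2 S w1 and w2 S w4, but not w1 S w4.
Only Euclidean fails.

Euclidean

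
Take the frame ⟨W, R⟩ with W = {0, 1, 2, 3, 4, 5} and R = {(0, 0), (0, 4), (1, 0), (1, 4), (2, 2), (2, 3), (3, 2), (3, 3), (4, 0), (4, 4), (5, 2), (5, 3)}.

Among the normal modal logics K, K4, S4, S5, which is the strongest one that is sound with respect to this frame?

Transitive (axiom 4): yes — every two-step R-path is closed by a direct edge.
Reflexive (axiom T): no — 1 is not related to itself.
Euclidean (axiom 5): yes — any two successors of a common world are R-related.
So F validates K, K4; S4 would additionally require R to be reflexive. The strongest is K4.

K4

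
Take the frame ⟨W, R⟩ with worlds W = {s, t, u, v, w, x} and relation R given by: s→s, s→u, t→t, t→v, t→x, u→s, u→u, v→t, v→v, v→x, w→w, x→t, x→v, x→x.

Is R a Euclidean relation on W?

Euclidean: yes — any two successors of a common world are R-related.

Yes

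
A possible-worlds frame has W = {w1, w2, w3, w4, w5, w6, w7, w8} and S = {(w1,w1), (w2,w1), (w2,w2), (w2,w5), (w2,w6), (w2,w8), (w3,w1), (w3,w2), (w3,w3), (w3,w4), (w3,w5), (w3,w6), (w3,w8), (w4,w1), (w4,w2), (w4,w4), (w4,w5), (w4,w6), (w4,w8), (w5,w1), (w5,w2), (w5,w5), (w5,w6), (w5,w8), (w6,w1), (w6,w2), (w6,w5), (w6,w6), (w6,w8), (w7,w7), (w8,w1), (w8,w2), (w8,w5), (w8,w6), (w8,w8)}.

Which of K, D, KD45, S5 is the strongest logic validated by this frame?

D

Serial (axiom D): yes — every world has a successor (e.g. w1 S w1).
Euclidean (axiom 5): no — w2 S w1 and w2 S w5, but not w1 S w5.
Transitive (axiom 4): yes — every two-step S-path is closed by a direct edge.
Reflexive (axiom T): yes — every world is S-related to itself.
So F validates K, D; KD45 would additionally require S to be Euclidean. The strongest is D.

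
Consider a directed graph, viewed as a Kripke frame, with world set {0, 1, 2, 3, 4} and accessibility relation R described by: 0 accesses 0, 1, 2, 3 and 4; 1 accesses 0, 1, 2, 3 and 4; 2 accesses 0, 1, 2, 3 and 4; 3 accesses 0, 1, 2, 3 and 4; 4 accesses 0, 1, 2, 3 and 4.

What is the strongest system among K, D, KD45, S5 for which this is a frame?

Serial (axiom D): yes — every world has a successor (e.g. 0 R 0).
Euclidean (axiom 5): yes — any two successors of a common world are R-related.
Transitive (axiom 4): yes — every two-step R-path is closed by a direct edge.
Reflexive (axiom T): yes — every world is R-related to itself.
So F validates K, D, KD45, S5. The strongest is S5.

S5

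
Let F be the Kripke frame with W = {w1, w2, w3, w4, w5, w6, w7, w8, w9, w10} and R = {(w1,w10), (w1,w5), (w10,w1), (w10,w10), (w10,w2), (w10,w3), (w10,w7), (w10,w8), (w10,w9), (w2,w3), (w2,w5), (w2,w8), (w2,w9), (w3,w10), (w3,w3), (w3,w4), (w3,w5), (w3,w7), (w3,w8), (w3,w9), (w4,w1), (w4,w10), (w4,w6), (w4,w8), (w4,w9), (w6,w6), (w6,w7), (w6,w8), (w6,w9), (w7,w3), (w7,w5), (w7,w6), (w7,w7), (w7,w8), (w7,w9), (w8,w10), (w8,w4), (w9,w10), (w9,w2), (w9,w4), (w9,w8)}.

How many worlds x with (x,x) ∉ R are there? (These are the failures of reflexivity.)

6

Enumerating: w1, w2, w4, w5, w8, w9.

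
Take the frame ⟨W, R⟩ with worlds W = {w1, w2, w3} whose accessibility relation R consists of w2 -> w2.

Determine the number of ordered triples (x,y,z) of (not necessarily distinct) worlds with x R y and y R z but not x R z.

0

R is transitive; there are no such tuples.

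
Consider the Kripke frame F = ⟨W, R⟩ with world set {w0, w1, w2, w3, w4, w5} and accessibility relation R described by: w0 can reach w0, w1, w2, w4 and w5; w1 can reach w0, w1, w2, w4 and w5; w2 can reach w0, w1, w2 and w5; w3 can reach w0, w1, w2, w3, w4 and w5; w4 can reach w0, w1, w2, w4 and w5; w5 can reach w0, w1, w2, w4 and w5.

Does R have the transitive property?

Transitive: no — w2 R w0 and w0 R w4, but not w2 R w4.

No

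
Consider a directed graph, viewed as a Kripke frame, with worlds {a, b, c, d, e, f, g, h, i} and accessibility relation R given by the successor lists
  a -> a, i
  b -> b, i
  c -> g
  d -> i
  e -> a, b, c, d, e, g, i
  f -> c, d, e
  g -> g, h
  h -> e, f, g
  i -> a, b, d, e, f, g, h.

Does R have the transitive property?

No

Transitive: no — a R i and i R b, but not a R b.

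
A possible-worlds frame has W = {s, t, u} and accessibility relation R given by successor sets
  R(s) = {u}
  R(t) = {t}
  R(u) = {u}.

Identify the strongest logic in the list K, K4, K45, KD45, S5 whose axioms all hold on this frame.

KD45

Transitive (axiom 4): yes — every two-step R-path is closed by a direct edge.
Euclidean (axiom 5): yes — any two successors of a common world are R-related.
Serial (axiom D): yes — every world has a successor (e.g. s R u).
Reflexive (axiom T): no — s is not related to itself.
So F validates K, K4, K45, KD45; S5 would additionally require R to be reflexive. The strongest is KD45.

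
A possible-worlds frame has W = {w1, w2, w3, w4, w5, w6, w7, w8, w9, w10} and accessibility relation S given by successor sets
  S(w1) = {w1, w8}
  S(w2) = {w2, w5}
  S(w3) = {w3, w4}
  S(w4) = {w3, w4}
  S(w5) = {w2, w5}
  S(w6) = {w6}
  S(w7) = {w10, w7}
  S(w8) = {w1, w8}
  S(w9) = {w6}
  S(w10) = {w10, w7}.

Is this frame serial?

Serial: yes — every world has a successor (e.g. w1 S w1).

Yes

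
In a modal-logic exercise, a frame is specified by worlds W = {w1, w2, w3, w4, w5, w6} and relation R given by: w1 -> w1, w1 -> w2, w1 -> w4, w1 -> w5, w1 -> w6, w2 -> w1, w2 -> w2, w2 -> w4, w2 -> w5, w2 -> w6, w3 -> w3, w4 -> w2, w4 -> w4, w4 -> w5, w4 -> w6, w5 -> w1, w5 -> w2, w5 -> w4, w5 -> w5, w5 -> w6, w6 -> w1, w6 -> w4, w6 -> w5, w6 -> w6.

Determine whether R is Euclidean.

No

Euclidean: no — w1 R w6 and w1 R w2, but not w6 R w2.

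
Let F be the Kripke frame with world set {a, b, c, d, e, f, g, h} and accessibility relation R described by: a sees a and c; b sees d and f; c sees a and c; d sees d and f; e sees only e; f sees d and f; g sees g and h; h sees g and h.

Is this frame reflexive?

Reflexive: no — b is not related to itself.

No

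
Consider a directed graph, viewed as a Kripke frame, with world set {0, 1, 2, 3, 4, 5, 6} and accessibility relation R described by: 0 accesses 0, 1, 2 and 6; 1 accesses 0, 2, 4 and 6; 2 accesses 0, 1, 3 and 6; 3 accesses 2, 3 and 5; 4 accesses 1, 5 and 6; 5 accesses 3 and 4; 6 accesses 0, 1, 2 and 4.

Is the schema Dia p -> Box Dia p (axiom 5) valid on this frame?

No

Axiom 5 corresponds to the accessibility relation being Euclidean.
Euclidean: no — 1 R 0 and 1 R 4, but not 0 R 4.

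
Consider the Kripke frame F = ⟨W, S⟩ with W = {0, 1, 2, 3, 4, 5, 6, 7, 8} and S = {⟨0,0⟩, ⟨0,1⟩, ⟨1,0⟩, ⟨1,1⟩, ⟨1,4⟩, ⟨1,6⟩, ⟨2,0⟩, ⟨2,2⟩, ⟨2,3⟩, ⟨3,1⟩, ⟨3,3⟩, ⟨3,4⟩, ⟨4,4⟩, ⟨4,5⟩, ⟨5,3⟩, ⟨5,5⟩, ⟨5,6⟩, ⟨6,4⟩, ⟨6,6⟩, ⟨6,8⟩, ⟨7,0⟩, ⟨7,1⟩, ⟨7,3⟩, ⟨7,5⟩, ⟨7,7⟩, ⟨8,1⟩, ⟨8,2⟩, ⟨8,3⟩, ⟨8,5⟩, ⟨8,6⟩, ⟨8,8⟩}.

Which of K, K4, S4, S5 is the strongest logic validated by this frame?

Transitive (axiom 4): no — 0 S 1 and 1 S 4, but not 0 S 4.
Reflexive (axiom T): yes — every world is S-related to itself.
Euclidean (axiom 5): no — 1 S 0 and 1 S 4, but not 0 S 4.
So F validates K; K4 would additionally require S to be transitive. The strongest is K.

K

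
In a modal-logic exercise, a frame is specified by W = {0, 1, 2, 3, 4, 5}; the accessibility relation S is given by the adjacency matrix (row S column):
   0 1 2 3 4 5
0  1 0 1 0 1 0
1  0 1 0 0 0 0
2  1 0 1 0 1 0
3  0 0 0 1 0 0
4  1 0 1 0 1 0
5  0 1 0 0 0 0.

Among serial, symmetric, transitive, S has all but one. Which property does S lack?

Serial: yes — every world has a successor (e.g. 0 S 0).
Symmetric: no — 5 S 1 but not 1 S 5.
Transitive: yes — every two-step S-path is closed by a direct edge.
Only symmetric fails.

symmetric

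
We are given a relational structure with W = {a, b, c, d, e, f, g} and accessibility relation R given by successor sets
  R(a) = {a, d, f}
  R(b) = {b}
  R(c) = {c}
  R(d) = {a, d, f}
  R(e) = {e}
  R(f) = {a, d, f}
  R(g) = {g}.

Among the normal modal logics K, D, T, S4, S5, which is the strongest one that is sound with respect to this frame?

S5

Serial (axiom D): yes — every world has a successor (e.g. a R a).
Reflexive (axiom T): yes — every world is R-related to itself.
Transitive (axiom 4): yes — every two-step R-path is closed by a direct edge.
Euclidean (axiom 5): yes — any two successors of a common world are R-related.
So F validates K, D, T, S4, S5. The strongest is S5.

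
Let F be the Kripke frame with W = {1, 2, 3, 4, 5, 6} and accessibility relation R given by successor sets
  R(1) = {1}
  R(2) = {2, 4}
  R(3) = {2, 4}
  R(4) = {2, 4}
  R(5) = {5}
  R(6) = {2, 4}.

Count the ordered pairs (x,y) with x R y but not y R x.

4

Enumerating: (3,2), (3,4), (6,2), (6,4).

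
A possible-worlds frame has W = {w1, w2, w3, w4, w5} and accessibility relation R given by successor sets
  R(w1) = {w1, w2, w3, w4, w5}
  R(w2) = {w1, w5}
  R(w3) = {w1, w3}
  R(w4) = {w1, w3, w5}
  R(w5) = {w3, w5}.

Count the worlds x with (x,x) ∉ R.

Enumerating: w2, w4.

2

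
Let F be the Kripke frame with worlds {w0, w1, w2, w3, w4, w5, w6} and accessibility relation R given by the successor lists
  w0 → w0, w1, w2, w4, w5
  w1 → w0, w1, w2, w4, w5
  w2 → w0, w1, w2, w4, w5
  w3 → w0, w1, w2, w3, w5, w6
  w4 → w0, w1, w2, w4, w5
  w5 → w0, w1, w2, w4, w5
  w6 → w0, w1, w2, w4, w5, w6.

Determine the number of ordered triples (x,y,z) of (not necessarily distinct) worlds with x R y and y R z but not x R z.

Enumerating: (w3,w0,w4), (w3,w1,w4), (w3,w2,w4), (w3,w5,w4), (w3,w6,w4).

5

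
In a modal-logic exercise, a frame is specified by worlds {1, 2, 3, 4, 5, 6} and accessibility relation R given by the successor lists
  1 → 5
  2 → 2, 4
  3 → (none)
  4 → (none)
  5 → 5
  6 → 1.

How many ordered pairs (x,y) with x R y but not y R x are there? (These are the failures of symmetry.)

Enumerating: (1,5), (2,4), (6,1).

3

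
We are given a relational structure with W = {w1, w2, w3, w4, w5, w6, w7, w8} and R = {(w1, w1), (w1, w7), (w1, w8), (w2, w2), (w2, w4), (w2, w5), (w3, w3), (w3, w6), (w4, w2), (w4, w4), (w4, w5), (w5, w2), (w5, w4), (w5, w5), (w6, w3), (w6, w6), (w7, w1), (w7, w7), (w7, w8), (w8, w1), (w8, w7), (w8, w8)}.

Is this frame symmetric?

Symmetric: yes — every pair in R has its reverse in R.

Yes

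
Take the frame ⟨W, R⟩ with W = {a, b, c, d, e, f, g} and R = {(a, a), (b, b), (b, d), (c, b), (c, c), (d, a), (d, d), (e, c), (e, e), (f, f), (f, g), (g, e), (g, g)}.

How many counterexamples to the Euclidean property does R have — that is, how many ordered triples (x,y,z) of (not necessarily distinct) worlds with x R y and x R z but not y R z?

Enumerating: (b,d,b), (c,b,c), (d,a,d), (e,c,e), (f,g,f), (g,e,g).

6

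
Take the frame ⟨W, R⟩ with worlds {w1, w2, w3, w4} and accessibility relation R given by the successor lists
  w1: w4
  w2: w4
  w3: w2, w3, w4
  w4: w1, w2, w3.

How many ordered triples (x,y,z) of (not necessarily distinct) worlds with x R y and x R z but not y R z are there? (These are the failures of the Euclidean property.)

12

Enumerating: (w1,w4,w4), (w2,w4,w4), (w3,w2,w2), (w3,w2,w3), (w3,w4,w4), (w4,w1,w1), (w4,w1,w2), (w4,w1,w3), (w4,w2,w1), (w4,w2,w2), (w4,w2,w3), (w4,w3,w1).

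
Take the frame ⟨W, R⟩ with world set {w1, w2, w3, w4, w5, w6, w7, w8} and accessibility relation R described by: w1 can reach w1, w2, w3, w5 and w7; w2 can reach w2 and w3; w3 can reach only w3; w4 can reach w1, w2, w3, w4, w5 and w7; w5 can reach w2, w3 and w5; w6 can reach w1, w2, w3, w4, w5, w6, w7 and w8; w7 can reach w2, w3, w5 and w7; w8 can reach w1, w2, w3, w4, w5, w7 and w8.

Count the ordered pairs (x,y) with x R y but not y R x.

28

Enumerating: (w1,w2), (w1,w3), (w1,w5), (w1,w7), (w2,w3), (w4,w1), (w4,w2), (w4,w3), (w4,w5), (w4,w7), (w5,w2), (w5,w3), … and 16 more.
Total: 28.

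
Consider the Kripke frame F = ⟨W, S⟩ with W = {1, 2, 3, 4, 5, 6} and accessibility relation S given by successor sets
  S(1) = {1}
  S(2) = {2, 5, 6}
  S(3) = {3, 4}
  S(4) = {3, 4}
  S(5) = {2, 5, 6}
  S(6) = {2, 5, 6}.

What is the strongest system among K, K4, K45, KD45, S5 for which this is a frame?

Transitive (axiom 4): yes — every two-step S-path is closed by a direct edge.
Euclidean (axiom 5): yes — any two successors of a common world are S-related.
Serial (axiom D): yes — every world has a successor (e.g. 1 S 1).
Reflexive (axiom T): yes — every world is S-related to itself.
So F validates K, K4, K45, KD45, S5. The strongest is S5.

S5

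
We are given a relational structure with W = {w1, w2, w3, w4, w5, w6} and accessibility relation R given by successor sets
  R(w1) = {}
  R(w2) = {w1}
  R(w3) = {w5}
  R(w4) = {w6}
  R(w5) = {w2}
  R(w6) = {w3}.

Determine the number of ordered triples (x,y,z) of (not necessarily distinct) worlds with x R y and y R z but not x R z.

4

Enumerating: (w3,w5,w2), (w4,w6,w3), (w5,w2,w1), (w6,w3,w5).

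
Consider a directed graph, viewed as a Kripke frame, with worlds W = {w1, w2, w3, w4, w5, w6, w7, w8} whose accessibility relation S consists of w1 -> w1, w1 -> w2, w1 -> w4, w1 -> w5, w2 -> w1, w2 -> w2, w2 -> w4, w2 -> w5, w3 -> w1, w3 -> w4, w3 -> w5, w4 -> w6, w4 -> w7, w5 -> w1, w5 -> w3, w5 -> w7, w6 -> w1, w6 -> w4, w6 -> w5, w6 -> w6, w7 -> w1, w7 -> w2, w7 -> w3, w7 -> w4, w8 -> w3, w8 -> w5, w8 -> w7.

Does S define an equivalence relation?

No

Reflexive: no — w3 is not related to itself.
Symmetric: no — w1 S w4 but not w4 S w1.
Transitive: no — w1 S w4 and w4 S w6, but not w1 S w6.
So S is not an equivalence relation.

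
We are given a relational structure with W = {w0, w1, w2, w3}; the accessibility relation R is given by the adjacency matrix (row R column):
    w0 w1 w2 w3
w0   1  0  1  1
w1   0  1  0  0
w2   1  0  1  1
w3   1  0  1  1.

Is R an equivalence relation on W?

Yes

Reflexive: yes — every world is R-related to itself.
Symmetric: yes — every pair in R has its reverse in R.
Transitive: yes — every two-step R-path is closed by a direct edge.
So R is an equivalence relation.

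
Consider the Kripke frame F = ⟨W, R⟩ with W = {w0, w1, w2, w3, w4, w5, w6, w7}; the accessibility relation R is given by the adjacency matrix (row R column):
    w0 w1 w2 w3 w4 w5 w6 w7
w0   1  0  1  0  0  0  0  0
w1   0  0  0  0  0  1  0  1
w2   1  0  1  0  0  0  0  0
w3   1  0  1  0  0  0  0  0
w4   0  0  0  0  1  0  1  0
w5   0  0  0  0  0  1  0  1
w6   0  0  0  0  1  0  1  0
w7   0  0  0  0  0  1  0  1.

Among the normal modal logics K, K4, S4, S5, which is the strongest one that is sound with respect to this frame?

Transitive (axiom 4): yes — every two-step R-path is closed by a direct edge.
Reflexive (axiom T): no — w1 is not related to itself.
Euclidean (axiom 5): yes — any two successors of a common world are R-related.
So F validates K, K4; S4 would additionally require R to be reflexive. The strongest is K4.

K4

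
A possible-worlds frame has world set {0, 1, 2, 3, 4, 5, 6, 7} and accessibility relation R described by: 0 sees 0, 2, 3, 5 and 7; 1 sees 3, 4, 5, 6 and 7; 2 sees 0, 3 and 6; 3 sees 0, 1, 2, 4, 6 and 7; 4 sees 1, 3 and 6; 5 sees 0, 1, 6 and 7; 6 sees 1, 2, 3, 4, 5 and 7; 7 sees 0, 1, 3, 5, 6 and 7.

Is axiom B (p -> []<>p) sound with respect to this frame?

By correspondence theory, B is valid on a frame iff R is symmetric.
Symmetric: yes — every pair in R has its reverse in R.

Yes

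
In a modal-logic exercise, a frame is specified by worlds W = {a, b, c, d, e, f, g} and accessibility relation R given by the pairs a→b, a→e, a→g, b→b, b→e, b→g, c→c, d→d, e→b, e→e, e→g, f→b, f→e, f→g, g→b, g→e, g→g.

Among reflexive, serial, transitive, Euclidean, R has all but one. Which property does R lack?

reflexive

Reflexive: no — a is not related to itself.
Serial: yes — every world has a successor (e.g. a R b).
Transitive: yes — every two-step R-path is closed by a direct edge.
Euclidean: yes — any two successors of a common world are R-related.
Only reflexive fails.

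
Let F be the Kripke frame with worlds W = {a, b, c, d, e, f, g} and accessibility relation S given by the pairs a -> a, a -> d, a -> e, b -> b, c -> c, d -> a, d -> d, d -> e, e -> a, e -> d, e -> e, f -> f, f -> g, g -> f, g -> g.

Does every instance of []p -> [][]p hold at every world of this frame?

Yes

Axiom 4 corresponds to the accessibility relation being transitive.
Transitive: yes — every two-step S-path is closed by a direct edge.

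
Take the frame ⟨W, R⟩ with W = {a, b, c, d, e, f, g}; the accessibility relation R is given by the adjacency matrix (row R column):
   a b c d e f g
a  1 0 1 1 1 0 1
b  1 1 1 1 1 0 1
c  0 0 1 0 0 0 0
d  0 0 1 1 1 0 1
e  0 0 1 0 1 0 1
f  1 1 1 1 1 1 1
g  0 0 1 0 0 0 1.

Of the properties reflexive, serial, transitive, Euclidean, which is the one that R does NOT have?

Euclidean

Reflexive: yes — every world is R-related to itself.
Serial: yes — every world has a successor (e.g. a R a).
Transitive: yes — every two-step R-path is closed by a direct edge.
Euclidean: no — a R c and a R d, but not c R d.
Only Euclidean fails.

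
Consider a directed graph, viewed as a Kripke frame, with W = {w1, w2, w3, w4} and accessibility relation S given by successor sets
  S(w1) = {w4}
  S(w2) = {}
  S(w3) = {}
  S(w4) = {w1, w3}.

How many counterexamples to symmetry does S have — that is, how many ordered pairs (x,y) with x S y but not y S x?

Enumerating: (w4,w3).

1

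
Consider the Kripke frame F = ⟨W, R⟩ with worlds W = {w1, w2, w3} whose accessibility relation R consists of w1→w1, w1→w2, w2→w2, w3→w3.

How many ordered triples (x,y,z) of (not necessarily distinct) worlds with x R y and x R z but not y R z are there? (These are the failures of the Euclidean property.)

1

Enumerating: (w1,w2,w1).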